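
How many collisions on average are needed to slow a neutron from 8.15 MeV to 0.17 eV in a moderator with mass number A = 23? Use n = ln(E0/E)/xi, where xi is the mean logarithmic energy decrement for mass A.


xi = 1 + (A-1)^2/(2A)*ln((A-1)/(A+1)) = 0.08448899 (for A = 23)
n = ln(E0/E) / xi
n = ln(8.15e6 / 0.17) / 0.08448899
n = ln(4.794118e+07) / 0.08448899 = 209.32

209.32


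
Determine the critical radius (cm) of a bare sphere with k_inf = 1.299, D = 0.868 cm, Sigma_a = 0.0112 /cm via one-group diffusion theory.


L^2 = D / Sigma_a = 0.868 / 0.0112 = 77.50000 cm^2
B_m^2 = (k_inf - 1) / L^2 = (1.299 - 1) / 77.50000 = 0.003858065 /cm^2
For a bare sphere: B_g = pi/R, so R_c = pi / sqrt(B_m^2)
R_c = pi / sqrt(0.003858065) = 50.578 cm

50.578


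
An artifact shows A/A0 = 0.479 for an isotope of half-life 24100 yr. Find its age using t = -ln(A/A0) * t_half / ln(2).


lambda = ln(2) / t_half = ln(2) / 24100 = 2.876129e-05 /yr
t = -ln(A/A0) / lambda
t = -ln(0.479) / 2.876129e-05
t = 25592 yr

25592


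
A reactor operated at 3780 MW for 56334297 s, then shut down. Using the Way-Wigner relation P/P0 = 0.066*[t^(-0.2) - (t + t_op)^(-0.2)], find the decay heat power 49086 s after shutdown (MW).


P/P0 = 0.066 * [t^(-0.2) - (t + t_op)^(-0.2)]
P/P0 = 0.066 * [49086^(-0.2) - (49086 + 56334297)^(-0.2)]
P/P0 = 0.066 * [0.1152945 - 0.02816889] = 0.005750290
P = 3780 * 0.005750290 = 21.736 MW

21.736


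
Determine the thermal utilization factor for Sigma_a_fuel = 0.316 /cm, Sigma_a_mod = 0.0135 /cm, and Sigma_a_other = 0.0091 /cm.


f = Sigma_a_fuel / (Sigma_a_fuel + Sigma_a_mod + Sigma_a_other)
f = 0.316 / (0.316 + 0.0135 + 0.0091)
f = 0.93325

0.93325


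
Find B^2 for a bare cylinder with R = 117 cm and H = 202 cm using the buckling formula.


B^2 = (2.405/R)^2 + (pi/H)^2
B^2 = (2.405/117)^2 + (pi/202)^2
B^2 = 6.6441e-04 /cm^2

6.6441e-04


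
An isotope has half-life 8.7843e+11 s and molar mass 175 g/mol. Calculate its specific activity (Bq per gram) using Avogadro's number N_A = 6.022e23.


lambda = ln(2) / t_half = ln(2) / 8.7843e+11 = 7.890750e-13 /s
SA = lambda * N_A / M
SA = 7.890750e-13 * 6.022e23 / 175
SA = 2.7153e+09 Bq/g

2.7153e+09


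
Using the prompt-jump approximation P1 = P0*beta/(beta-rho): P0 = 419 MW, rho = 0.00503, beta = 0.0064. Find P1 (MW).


P1/P0 = beta / (beta - rho)
P1/P0 = 0.0064 / (0.0064 - 0.00503) = 4.671533
P1 = 419 * 4.671533 = 1957.4 MW

1957.4


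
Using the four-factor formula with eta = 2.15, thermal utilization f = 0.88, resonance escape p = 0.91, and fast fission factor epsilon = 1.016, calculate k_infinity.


k_inf = eta * f * p * epsilon
k_inf = 2.15 * 0.88 * 0.91 * 1.016
k_inf = 1.7493

1.7493


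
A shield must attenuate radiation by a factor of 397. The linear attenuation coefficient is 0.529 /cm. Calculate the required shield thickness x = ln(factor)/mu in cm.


x = ln(factor) / mu
x = ln(397) / 0.529
x = 11.312 cm

11.312


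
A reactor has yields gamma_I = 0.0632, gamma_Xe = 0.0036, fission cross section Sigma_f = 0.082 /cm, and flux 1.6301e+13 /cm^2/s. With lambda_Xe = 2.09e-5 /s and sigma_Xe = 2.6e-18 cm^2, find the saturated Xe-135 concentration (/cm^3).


Xe_eq = (gamma_I + gamma_Xe) * Sigma_f * phi / (lambda_Xe + sigma_Xe * phi)
Numerator = (0.0632 + 0.0036) * 0.082 * 1.6301e+13 = 8.929036e+10
Denominator = 2.09e-5 + 2.6e-18 * 1.6301e+13 = 6.328260e-05
Xe_eq = 8.929036e+10 / 6.328260e-05 = 1.4110e+15 /cm^3

1.4110e+15


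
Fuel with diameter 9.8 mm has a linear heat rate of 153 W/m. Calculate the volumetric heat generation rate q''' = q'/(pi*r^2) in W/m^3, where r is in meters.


r = D / 2 / 1000 = 9.8 / 2 / 1000 = 0.0049 m
q''' = q' / (pi * r^2)
q''' = 153 / (pi * 0.0049^2)
q''' = 2.0284e+06 W/m^3

2.0284e+06


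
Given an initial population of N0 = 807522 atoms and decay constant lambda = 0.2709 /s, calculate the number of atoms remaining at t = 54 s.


N = N0 * exp(-lambda * t)
N = 807522 * exp(-0.2709 * 54)
N = 0.35812

0.35812


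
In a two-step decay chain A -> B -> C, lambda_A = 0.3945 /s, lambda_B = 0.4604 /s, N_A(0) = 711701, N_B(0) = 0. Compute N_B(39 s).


N_B(t) = lambda_A * N_A0 / (lambda_B - lambda_A) * [exp(-lambda_A*t) - exp(-lambda_B*t)]
exp(-0.3945*39) = 2.080474e-07; exp(-0.4604*39) = 1.592143e-08
N_B = 0.3945 * 711701 / (0.4604 - 0.3945) * (2.080474e-07 - 1.592143e-08)
N_B = 0.81855

0.81855


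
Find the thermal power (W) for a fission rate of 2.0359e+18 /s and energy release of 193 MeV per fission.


P = fission_rate * E_MeV * 1.602e-13
P = 2.0359e+18 * 193 * 1.602e-13
P = 6.2947e+07 W

6.2947e+07


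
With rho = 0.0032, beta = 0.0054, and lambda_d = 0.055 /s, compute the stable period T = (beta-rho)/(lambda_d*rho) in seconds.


T = (beta - rho) / (lambda_d * rho)
T = (0.0054 - 0.0032) / (0.055 * 0.0032)
T = 12.500 s

12.500


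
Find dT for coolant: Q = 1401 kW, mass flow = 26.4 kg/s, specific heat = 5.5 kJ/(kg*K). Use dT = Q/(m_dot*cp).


dT = Q / (m_dot * cp)
dT = 1401 / (26.4 * 5.5)
dT = 9.6488 C

9.6488


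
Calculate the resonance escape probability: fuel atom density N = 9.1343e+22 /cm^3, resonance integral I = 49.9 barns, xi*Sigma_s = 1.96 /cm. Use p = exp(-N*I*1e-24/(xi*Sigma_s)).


p = exp(-N * I * 1e-24 / (xi*Sigma_s))
p = exp(-9.1343e+22 * 49.9 * 1e-24 / 1.96)
p = 0.097733

0.097733


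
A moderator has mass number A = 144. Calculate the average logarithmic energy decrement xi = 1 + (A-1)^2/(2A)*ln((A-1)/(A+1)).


xi = 1 + (A-1)^2/(2A) * ln((A-1)/(A+1))
xi = 1 + (144-1)^2/(2*144) * ln((144-1)/(144 +1))
xi = 0.013825

0.013825


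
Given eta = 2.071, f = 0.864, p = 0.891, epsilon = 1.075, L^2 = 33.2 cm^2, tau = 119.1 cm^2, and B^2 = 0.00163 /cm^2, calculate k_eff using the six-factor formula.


k_inf = eta*f*p*eps = 2.071*0.864*0.891*1.075 = 1.713878
P_TNL = 1/(1 + L^2*B^2) = 1/(1 + 33.2*0.00163) = 0.9486622
P_FNL = exp(-B^2*tau) = exp(-0.00163*119.1) = 0.8235484
k_eff = k_inf * P_TNL * P_FNL = 1.713878 * 0.9486622 * 0.8235484
k_eff = 1.3390

1.3390


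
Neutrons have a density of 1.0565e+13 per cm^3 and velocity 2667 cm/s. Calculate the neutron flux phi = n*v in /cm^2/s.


phi = n * v
phi = 1.0565e+13 * 2667
phi = 2.8177e+16 /cm^2/s

2.8177e+16


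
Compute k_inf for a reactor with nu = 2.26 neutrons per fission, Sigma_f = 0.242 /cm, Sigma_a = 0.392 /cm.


k_inf = nu * Sigma_f / Sigma_a
k_inf = 2.26 * 0.242 / 0.392
k_inf = 1.3952

1.3952


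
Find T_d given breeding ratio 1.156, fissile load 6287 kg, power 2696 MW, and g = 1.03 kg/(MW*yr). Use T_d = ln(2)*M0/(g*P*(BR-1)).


Breeding gain G = BR - 1 = 1.156 - 1 = 0.156
Fissile production rate = g * P * G = 1.03 * 2696 * 0.156 = 433.19328 kg/yr
T_d = ln(2) * M0 / (g * P * G)
T_d = ln(2) * 6287 / 433.19328 = 10.060 yr

10.060


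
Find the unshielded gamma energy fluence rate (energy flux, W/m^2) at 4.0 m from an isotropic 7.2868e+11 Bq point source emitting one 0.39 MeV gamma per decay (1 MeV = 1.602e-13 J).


psi = A * E * 1.602e-13 / (4*pi*r^2)
psi = 7.2868e+11 * 0.39 * 1.602e-13 / (4*pi*4.0^2)
psi = 2.2643e-04 W/m^2

2.2643e-04


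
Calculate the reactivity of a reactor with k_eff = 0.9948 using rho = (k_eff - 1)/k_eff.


rho = (k_eff - 1) / k_eff
rho = (0.9948 - 1) / 0.9948
rho = -0.0052272

-0.0052272


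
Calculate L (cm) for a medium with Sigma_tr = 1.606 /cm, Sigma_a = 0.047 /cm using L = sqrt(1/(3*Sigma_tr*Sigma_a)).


D = 1 / (3 * Sigma_tr) = 1 / (3 * 1.606) = 0.2075550 cm
L = sqrt(D / Sigma_a)
L = sqrt(0.2075550 / 0.047)
L = 2.1014 cm

2.1014


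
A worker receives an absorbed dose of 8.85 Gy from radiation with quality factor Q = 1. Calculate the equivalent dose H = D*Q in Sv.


H = D * Q
H = 8.85 * 1
H = 8.8500 Sv

8.8500


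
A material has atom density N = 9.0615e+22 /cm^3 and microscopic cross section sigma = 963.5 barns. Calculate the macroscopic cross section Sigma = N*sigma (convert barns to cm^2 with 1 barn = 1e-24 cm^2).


Sigma = N * sigma_barns * 1e-24
Sigma = 9.0615e+22 * 963.5 * 1e-24
Sigma = 87.308 /cm

87.308


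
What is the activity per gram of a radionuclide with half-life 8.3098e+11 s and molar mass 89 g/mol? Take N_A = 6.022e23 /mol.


lambda = ln(2) / t_half = ln(2) / 8.3098e+11 = 8.341322e-13 /s
SA = lambda * N_A / M
SA = 8.341322e-13 * 6.022e23 / 89
SA = 5.6440e+09 Bq/g

5.6440e+09


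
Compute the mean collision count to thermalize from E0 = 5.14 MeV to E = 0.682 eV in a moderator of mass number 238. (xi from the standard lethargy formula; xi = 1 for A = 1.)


xi = 1 + (A-1)^2/(2A)*ln((A-1)/(A+1)) = 0.008379872 (for A = 238)
n = ln(E0/E) / xi
n = ln(5.14e6 / 0.682) / 0.008379872
n = ln(7.536657e+06) / 0.008379872 = 1889.7

1889.7


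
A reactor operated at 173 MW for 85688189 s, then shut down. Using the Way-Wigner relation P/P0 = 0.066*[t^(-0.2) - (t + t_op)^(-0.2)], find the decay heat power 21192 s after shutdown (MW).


P/P0 = 0.066 * [t^(-0.2) - (t + t_op)^(-0.2)]
P/P0 = 0.066 * [21192^(-0.2) - (21192 + 85688189)^(-0.2)]
P/P0 = 0.066 * [0.1363847 - 0.02590564] = 0.007291618
P = 173 * 0.007291618 = 1.2614 MW

1.2614


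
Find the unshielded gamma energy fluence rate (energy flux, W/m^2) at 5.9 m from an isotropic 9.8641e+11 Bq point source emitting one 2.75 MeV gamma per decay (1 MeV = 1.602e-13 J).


psi = A * E * 1.602e-13 / (4*pi*r^2)
psi = 9.8641e+11 * 2.75 * 1.602e-13 / (4*pi*5.9^2)
psi = 9.9343e-04 W/m^2

9.9343e-04


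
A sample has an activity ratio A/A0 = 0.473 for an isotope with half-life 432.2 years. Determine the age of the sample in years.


lambda = ln(2) / t_half = ln(2) / 432.2 = 0.001603765 /yr
t = -ln(A/A0) / lambda
t = -ln(0.473) / 0.001603765
t = 466.81 yr

466.81


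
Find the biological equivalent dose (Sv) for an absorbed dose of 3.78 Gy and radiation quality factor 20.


H = D * Q
H = 3.78 * 20
H = 75.600 Sv

75.600


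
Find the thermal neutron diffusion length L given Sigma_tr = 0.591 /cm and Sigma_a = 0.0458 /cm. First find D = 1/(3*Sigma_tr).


D = 1 / (3 * Sigma_tr) = 1 / (3 * 0.591) = 0.5640158 cm
L = sqrt(D / Sigma_a)
L = sqrt(0.5640158 / 0.0458)
L = 3.5092 cm

3.5092


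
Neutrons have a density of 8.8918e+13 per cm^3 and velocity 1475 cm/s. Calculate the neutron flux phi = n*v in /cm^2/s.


phi = n * v
phi = 8.8918e+13 * 1475
phi = 1.3115e+17 /cm^2/s

1.3115e+17


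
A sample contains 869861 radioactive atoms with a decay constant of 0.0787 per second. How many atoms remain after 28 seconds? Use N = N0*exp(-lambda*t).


N = N0 * exp(-lambda * t)
N = 869861 * exp(-0.0787 * 28)
N = 96037

96037


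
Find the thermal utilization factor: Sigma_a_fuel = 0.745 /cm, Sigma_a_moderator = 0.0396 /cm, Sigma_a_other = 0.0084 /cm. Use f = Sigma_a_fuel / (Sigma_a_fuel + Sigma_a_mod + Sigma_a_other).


f = Sigma_a_fuel / (Sigma_a_fuel + Sigma_a_mod + Sigma_a_other)
f = 0.745 / (0.745 + 0.0396 + 0.0084)
f = 0.93947

0.93947


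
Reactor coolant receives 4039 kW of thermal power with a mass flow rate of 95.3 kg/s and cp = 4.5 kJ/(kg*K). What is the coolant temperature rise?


dT = Q / (m_dot * cp)
dT = 4039 / (95.3 * 4.5)
dT = 9.4182 C

9.4182


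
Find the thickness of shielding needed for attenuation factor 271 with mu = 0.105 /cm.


x = ln(factor) / mu
x = ln(271) / 0.105
x = 53.354 cm

53.354


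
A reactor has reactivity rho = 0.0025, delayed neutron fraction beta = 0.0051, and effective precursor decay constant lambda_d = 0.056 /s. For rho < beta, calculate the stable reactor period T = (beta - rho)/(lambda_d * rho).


T = (beta - rho) / (lambda_d * rho)
T = (0.0051 - 0.0025) / (0.056 * 0.0025)
T = 18.571 s

18.571


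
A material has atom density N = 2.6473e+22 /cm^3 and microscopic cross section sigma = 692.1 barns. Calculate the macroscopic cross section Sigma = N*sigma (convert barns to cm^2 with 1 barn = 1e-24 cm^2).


Sigma = N * sigma_barns * 1e-24
Sigma = 2.6473e+22 * 692.1 * 1e-24
Sigma = 18.322 /cm

18.322


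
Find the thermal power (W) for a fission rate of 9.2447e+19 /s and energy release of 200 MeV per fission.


P = fission_rate * E_MeV * 1.602e-13
P = 9.2447e+19 * 200 * 1.602e-13
P = 2.9620e+09 W

2.9620e+09


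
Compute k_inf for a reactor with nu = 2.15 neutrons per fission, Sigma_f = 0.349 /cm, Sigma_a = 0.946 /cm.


k_inf = nu * Sigma_f / Sigma_a
k_inf = 2.15 * 0.349 / 0.946
k_inf = 0.79318

0.79318


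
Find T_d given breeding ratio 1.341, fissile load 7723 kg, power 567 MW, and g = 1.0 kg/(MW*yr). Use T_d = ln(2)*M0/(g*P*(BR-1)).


Breeding gain G = BR - 1 = 1.341 - 1 = 0.341
Fissile production rate = g * P * G = 1.0 * 567 * 0.341 = 193.347 kg/yr
T_d = ln(2) * M0 / (g * P * G)
T_d = ln(2) * 7723 / 193.347 = 27.687 yr

27.687


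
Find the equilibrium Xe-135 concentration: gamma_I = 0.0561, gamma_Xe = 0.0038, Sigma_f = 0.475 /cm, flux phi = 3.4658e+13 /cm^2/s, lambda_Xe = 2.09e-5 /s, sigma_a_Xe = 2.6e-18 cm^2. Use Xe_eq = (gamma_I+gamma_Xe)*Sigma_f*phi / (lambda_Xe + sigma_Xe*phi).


Xe_eq = (gamma_I + gamma_Xe) * Sigma_f * phi / (lambda_Xe + sigma_Xe * phi)
Numerator = (0.0561 + 0.0038) * 0.475 * 3.4658e+13 = 9.861067e+11
Denominator = 2.09e-5 + 2.6e-18 * 3.4658e+13 = 1.110108e-04
Xe_eq = 9.861067e+11 / 1.110108e-04 = 8.8830e+15 /cm^3

8.8830e+15


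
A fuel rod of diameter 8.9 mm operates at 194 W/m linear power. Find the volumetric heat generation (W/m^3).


r = D / 2 / 1000 = 8.9 / 2 / 1000 = 0.00445 m
q''' = q' / (pi * r^2)
q''' = 194 / (pi * 0.00445^2)
q''' = 3.1184e+06 W/m^3

3.1184e+06


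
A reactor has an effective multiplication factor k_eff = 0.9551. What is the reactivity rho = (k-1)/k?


rho = (k_eff - 1) / k_eff
rho = (0.9551 - 1) / 0.9551
rho = -0.047011

-0.047011


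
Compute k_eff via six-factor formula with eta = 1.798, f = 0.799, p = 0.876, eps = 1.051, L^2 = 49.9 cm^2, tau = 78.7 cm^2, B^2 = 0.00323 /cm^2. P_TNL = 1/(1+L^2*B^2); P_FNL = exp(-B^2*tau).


k_inf = eta*f*p*eps = 1.798*0.799*0.876*1.051 = 1.322645
P_TNL = 1/(1 + L^2*B^2) = 1/(1 + 49.9*0.00323) = 0.8611951
P_FNL = exp(-B^2*tau) = exp(-0.00323*78.7) = 0.7755359
k_eff = k_inf * P_TNL * P_FNL = 1.322645 * 0.8611951 * 0.7755359
k_eff = 0.88338

0.88338


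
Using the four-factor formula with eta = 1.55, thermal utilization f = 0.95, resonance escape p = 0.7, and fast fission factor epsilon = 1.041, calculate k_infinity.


k_inf = eta * f * p * epsilon
k_inf = 1.55 * 0.95 * 0.7 * 1.041
k_inf = 1.0730

1.0730


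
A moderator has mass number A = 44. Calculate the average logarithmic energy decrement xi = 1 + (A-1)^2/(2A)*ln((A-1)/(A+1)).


xi = 1 + (A-1)^2/(2A) * ln((A-1)/(A+1))
xi = 1 + (44-1)^2/(2*44) * ln((44-1)/(44 +1))
xi = 0.044774

0.044774


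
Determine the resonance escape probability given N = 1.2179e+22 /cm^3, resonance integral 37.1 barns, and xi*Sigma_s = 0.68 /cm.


p = exp(-N * I * 1e-24 / (xi*Sigma_s))
p = exp(-1.2179e+22 * 37.1 * 1e-24 / 0.68)
p = 0.51455

0.51455


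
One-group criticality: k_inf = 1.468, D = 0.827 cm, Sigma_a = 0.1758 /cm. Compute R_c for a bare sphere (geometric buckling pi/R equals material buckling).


L^2 = D / Sigma_a = 0.827 / 0.1758 = 4.704209 cm^2
B_m^2 = (k_inf - 1) / L^2 = (1.468 - 1) / 4.704209 = 0.09948538 /cm^2
For a bare sphere: B_g = pi/R, so R_c = pi / sqrt(B_m^2)
R_c = pi / sqrt(0.09948538) = 9.9603 cm

9.9603


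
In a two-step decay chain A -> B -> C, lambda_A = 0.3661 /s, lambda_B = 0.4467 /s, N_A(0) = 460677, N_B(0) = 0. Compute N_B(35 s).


N_B(t) = lambda_A * N_A0 / (lambda_B - lambda_A) * [exp(-lambda_A*t) - exp(-lambda_B*t)]
exp(-0.3661*35) = 2.723753e-06; exp(-0.4467*35) = 1.621896e-07
N_B = 0.3661 * 460677 / (0.4467 - 0.3661) * (2.723753e-06 - 1.621896e-07)
N_B = 5.3600

5.3600


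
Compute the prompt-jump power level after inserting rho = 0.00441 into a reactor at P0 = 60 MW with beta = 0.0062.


P1/P0 = beta / (beta - rho)
P1/P0 = 0.0062 / (0.0062 - 0.00441) = 3.463687
P1 = 60 * 3.463687 = 207.82 MW

207.82


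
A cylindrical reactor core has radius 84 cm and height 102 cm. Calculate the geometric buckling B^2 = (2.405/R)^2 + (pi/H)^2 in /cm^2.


B^2 = (2.405/R)^2 + (pi/H)^2
B^2 = (2.405/84)^2 + (pi/102)^2
B^2 = 0.0017684 /cm^2

0.0017684


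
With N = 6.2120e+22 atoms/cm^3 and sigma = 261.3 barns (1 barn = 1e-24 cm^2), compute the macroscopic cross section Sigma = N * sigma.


Sigma = N * sigma_barns * 1e-24
Sigma = 6.2120e+22 * 261.3 * 1e-24
Sigma = 16.232 /cm

16.232


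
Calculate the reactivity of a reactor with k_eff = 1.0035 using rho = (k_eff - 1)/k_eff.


rho = (k_eff - 1) / k_eff
rho = (1.0035 - 1) / 1.0035
rho = 0.0034878

0.0034878


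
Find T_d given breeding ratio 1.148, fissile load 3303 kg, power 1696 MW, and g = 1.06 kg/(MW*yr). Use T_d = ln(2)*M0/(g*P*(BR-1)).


Breeding gain G = BR - 1 = 1.148 - 1 = 0.148
Fissile production rate = g * P * G = 1.06 * 1696 * 0.148 = 266.06848 kg/yr
T_d = ln(2) * M0 / (g * P * G)
T_d = ln(2) * 3303 / 266.06848 = 8.6048 yr

8.6048


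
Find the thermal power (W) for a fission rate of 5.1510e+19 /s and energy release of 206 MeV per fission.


P = fission_rate * E_MeV * 1.602e-13
P = 5.1510e+19 * 206 * 1.602e-13
P = 1.6999e+09 W

1.6999e+09


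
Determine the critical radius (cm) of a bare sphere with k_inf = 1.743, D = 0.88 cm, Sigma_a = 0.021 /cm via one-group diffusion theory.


L^2 = D / Sigma_a = 0.88 / 0.021 = 41.90476 cm^2
B_m^2 = (k_inf - 1) / L^2 = (1.743 - 1) / 41.90476 = 0.01773068 /cm^2
For a bare sphere: B_g = pi/R, so R_c = pi / sqrt(B_m^2)
R_c = pi / sqrt(0.01773068) = 23.593 cm

23.593


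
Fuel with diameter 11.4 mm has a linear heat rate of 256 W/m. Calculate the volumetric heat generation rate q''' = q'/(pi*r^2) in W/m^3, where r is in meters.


r = D / 2 / 1000 = 11.4 / 2 / 1000 = 0.0057 m
q''' = q' / (pi * r^2)
q''' = 256 / (pi * 0.0057^2)
q''' = 2.5081e+06 W/m^3

2.5081e+06


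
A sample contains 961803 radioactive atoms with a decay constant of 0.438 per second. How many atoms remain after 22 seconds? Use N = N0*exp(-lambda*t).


N = N0 * exp(-lambda * t)
N = 961803 * exp(-0.438 * 22)
N = 62.838

62.838


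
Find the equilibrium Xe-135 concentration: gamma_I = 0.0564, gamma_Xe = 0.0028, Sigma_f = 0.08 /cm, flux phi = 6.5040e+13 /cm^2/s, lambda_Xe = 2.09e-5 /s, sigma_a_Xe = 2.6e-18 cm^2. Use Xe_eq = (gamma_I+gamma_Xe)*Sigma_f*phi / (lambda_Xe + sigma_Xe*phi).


Xe_eq = (gamma_I + gamma_Xe) * Sigma_f * phi / (lambda_Xe + sigma_Xe * phi)
Numerator = (0.0564 + 0.0028) * 0.08 * 6.5040e+13 = 3.080294e+11
Denominator = 2.09e-5 + 2.6e-18 * 6.5040e+13 = 1.900040e-04
Xe_eq = 3.080294e+11 / 1.900040e-04 = 1.6212e+15 /cm^3

1.6212e+15


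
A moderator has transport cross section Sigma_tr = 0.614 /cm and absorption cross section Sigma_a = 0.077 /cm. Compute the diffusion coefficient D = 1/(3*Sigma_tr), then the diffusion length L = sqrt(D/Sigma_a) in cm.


D = 1 / (3 * Sigma_tr) = 1 / (3 * 0.614) = 0.5428882 cm
L = sqrt(D / Sigma_a)
L = sqrt(0.5428882 / 0.077)
L = 2.6553 cm

2.6553


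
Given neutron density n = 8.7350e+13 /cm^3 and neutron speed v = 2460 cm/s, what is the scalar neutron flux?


phi = n * v
phi = 8.7350e+13 * 2460
phi = 2.1488e+17 /cm^2/s

2.1488e+17


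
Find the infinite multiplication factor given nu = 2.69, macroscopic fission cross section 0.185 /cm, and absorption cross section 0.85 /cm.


k_inf = nu * Sigma_f / Sigma_a
k_inf = 2.69 * 0.185 / 0.85
k_inf = 0.58547

0.58547


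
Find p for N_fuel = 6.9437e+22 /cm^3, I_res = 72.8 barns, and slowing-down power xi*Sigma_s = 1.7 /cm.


p = exp(-N * I * 1e-24 / (xi*Sigma_s))
p = exp(-6.9437e+22 * 72.8 * 1e-24 / 1.7)
p = 0.051122

0.051122


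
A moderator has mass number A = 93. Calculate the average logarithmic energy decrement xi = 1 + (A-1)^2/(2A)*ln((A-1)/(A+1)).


xi = 1 + (A-1)^2/(2A) * ln((A-1)/(A+1))
xi = 1 + (93-1)^2/(2*93) * ln((93-1)/(93 +1))
xi = 0.021352

0.021352


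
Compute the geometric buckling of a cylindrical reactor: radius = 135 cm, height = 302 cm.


B^2 = (2.405/R)^2 + (pi/H)^2
B^2 = (2.405/135)^2 + (pi/302)^2
B^2 = 4.2558e-04 /cm^2

4.2558e-04


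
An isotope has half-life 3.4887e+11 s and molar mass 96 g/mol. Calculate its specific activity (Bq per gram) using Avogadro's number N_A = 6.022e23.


lambda = ln(2) / t_half = ln(2) / 3.4887e+11 = 1.986835e-12 /s
SA = lambda * N_A / M
SA = 1.986835e-12 * 6.022e23 / 96
SA = 1.2463e+10 Bq/g

1.2463e+10


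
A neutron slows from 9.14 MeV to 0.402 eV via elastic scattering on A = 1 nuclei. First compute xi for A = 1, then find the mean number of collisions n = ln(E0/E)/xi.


xi = 1 + (A-1)^2/(2A)*ln((A-1)/(A+1)) = 1 (for A = 1)
n = ln(E0/E) / xi
n = ln(9.14e6 / 0.402) / 1
n = ln(2.273632e+07) / 1 = 16.939

16.939


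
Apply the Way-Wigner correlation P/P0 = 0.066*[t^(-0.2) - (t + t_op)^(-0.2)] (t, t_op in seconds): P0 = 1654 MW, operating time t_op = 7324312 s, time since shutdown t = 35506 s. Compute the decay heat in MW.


P/P0 = 0.066 * [t^(-0.2) - (t + t_op)^(-0.2)]
P/P0 = 0.066 * [35506^(-0.2) - (35506 + 7324312)^(-0.2)]
P/P0 = 0.066 * [0.1230098 - 0.04232789] = 0.005325006
P = 1654 * 0.005325006 = 8.8076 MW

8.8076


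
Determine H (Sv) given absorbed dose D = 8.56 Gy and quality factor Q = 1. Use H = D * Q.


H = D * Q
H = 8.56 * 1
H = 8.5600 Sv

8.5600


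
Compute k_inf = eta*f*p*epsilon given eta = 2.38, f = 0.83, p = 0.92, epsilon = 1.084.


k_inf = eta * f * p * epsilon
k_inf = 2.38 * 0.83 * 0.92 * 1.084
k_inf = 1.9700

1.9700


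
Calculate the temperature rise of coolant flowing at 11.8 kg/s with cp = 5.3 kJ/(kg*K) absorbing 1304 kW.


dT = Q / (m_dot * cp)
dT = 1304 / (11.8 * 5.3)
dT = 20.851 C

20.851


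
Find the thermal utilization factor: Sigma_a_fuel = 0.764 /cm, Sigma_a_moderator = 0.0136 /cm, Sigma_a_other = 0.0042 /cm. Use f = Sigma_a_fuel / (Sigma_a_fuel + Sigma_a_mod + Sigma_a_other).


f = Sigma_a_fuel / (Sigma_a_fuel + Sigma_a_mod + Sigma_a_other)
f = 0.764 / (0.764 + 0.0136 + 0.0042)
f = 0.97723

0.97723


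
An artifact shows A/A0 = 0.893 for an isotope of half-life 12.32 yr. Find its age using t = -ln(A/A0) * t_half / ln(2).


lambda = ln(2) / t_half = ln(2) / 12.32 = 0.05626195 /yr
t = -ln(A/A0) / lambda
t = -ln(0.893) / 0.05626195
t = 2.0115 yr

2.0115


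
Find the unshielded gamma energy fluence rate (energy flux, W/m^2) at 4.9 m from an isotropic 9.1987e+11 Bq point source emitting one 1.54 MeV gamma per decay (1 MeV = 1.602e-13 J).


psi = A * E * 1.602e-13 / (4*pi*r^2)
psi = 9.1987e+11 * 1.54 * 1.602e-13 / (4*pi*4.9^2)
psi = 7.5216e-04 W/m^2

7.5216e-04


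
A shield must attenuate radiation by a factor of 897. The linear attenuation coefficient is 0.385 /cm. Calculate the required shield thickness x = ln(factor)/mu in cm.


x = ln(factor) / mu
x = ln(897) / 0.385
x = 17.660 cm

17.660


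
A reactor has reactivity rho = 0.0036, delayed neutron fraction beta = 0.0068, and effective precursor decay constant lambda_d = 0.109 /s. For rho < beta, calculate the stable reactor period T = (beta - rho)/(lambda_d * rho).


T = (beta - rho) / (lambda_d * rho)
T = (0.0068 - 0.0036) / (0.109 * 0.0036)
T = 8.1549 s

8.1549


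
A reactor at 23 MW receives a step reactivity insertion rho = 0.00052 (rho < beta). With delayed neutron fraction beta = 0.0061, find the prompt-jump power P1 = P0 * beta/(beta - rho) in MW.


P1/P0 = beta / (beta - rho)
P1/P0 = 0.0061 / (0.0061 - 0.00052) = 1.093190
P1 = 23 * 1.093190 = 25.143 MW

25.143


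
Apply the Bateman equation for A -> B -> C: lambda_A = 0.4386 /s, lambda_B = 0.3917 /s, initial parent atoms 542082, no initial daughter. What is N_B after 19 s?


N_B(t) = lambda_A * N_A0 / (lambda_B - lambda_A) * [exp(-lambda_A*t) - exp(-lambda_B*t)]
exp(-0.4386*19) = 2.403535e-04; exp(-0.3917*19) = 5.859360e-04
N_B = 0.4386 * 542082 / (0.3917 - 0.4386) * (2.403535e-04 - 5.859360e-04)
N_B = 1751.9

1751.9


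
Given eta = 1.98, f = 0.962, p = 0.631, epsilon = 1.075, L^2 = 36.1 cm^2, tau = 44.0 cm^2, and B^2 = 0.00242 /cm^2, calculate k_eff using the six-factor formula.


k_inf = eta*f*p*eps = 1.98*0.962*0.631*1.075 = 1.292046
P_TNL = 1/(1 + L^2*B^2) = 1/(1 + 36.1*0.00242) = 0.9196569
P_FNL = exp(-B^2*tau) = exp(-0.00242*44.0) = 0.8989930
k_eff = k_inf * P_TNL * P_FNL = 1.292046 * 0.9196569 * 0.8989930
k_eff = 1.0682

1.0682


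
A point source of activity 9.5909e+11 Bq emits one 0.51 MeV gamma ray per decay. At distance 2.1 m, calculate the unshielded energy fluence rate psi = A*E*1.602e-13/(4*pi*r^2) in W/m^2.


psi = A * E * 1.602e-13 / (4*pi*r^2)
psi = 9.5909e+11 * 0.51 * 1.602e-13 / (4*pi*2.1^2)
psi = 0.0014140 W/m^2

0.0014140


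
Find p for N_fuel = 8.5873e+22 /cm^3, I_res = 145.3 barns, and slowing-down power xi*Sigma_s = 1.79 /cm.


p = exp(-N * I * 1e-24 / (xi*Sigma_s))
p = exp(-8.5873e+22 * 145.3 * 1e-24 / 1.79)
p = 9.3910e-04

9.3910e-04


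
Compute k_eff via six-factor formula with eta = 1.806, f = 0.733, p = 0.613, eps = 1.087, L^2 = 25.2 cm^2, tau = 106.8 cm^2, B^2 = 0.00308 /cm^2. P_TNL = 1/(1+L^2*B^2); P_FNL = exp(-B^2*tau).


k_inf = eta*f*p*eps = 1.806*0.733*0.613*1.087 = 0.8820876
P_TNL = 1/(1 + L^2*B^2) = 1/(1 + 25.2*0.00308) = 0.9279743
P_FNL = exp(-B^2*tau) = exp(-0.00308*106.8) = 0.7196833
k_eff = k_inf * P_TNL * P_FNL = 0.8820876 * 0.9279743 * 0.7196833
k_eff = 0.58910

0.58910


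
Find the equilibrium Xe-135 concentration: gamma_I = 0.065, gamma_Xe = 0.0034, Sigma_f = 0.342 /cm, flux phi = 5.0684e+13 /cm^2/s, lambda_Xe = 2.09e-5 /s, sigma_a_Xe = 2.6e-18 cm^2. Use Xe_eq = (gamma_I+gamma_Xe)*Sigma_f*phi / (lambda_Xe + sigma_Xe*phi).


Xe_eq = (gamma_I + gamma_Xe) * Sigma_f * phi / (lambda_Xe + sigma_Xe * phi)
Numerator = (0.065 + 0.0034) * 0.342 * 5.0684e+13 = 1.185641e+12
Denominator = 2.09e-5 + 2.6e-18 * 5.0684e+13 = 1.526784e-04
Xe_eq = 1.185641e+12 / 1.526784e-04 = 7.7656e+15 /cm^3

7.7656e+15


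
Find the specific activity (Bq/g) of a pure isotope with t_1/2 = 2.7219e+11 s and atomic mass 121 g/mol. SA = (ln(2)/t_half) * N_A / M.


lambda = ln(2) / t_half = ln(2) / 2.7219e+11 = 2.546556e-12 /s
SA = lambda * N_A / M
SA = 2.546556e-12 * 6.022e23 / 121
SA = 1.2674e+10 Bq/g

1.2674e+10


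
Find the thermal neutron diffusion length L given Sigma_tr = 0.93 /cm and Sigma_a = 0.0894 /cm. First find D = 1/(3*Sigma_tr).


D = 1 / (3 * Sigma_tr) = 1 / (3 * 0.93) = 0.3584229 cm
L = sqrt(D / Sigma_a)
L = sqrt(0.3584229 / 0.0894)
L = 2.0023 cm

2.0023


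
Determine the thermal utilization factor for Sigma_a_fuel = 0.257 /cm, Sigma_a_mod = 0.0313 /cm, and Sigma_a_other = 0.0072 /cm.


f = Sigma_a_fuel / (Sigma_a_fuel + Sigma_a_mod + Sigma_a_other)
f = 0.257 / (0.257 + 0.0313 + 0.0072)
f = 0.86971

0.86971


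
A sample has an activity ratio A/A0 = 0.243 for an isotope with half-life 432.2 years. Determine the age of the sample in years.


lambda = ln(2) / t_half = ln(2) / 432.2 = 0.001603765 /yr
t = -ln(A/A0) / lambda
t = -ln(0.243) / 0.001603765
t = 882.11 yr

882.11


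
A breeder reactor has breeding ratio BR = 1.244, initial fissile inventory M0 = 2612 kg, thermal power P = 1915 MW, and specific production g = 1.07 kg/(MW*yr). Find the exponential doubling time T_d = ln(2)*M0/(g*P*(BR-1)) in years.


Breeding gain G = BR - 1 = 1.244 - 1 = 0.244
Fissile production rate = g * P * G = 1.07 * 1915 * 0.244 = 499.9682 kg/yr
T_d = ln(2) * M0 / (g * P * G)
T_d = ln(2) * 2612 / 499.9682 = 3.6212 yr

3.6212


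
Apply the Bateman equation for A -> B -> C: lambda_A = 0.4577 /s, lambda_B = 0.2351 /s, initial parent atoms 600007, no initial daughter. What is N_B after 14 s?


N_B(t) = lambda_A * N_A0 / (lambda_B - lambda_A) * [exp(-lambda_A*t) - exp(-lambda_B*t)]
exp(-0.4577*14) = 0.001648648; exp(-0.2351*14) = 0.03720173
N_B = 0.4577 * 600007 / (0.2351 - 0.4577) * (0.001648648 - 0.03720173)
N_B = 43862

43862


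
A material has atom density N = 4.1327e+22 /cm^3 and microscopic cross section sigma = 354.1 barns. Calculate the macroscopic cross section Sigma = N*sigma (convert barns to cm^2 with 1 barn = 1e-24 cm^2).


Sigma = N * sigma_barns * 1e-24
Sigma = 4.1327e+22 * 354.1 * 1e-24
Sigma = 14.634 /cm

14.634


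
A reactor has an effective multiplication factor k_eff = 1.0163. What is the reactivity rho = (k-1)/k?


rho = (k_eff - 1) / k_eff
rho = (1.0163 - 1) / 1.0163
rho = 0.016039

0.016039


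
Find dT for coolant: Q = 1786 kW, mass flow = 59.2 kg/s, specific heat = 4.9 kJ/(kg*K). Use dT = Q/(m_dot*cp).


dT = Q / (m_dot * cp)
dT = 1786 / (59.2 * 4.9)
dT = 6.1569 C

6.1569


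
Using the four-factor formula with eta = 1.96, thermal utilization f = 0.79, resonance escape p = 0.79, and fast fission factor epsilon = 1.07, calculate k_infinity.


k_inf = eta * f * p * epsilon
k_inf = 1.96 * 0.79 * 0.79 * 1.07
k_inf = 1.3089

1.3089


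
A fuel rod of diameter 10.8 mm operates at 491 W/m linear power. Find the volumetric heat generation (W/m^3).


r = D / 2 / 1000 = 10.8 / 2 / 1000 = 0.0054 m
q''' = q' / (pi * r^2)
q''' = 491 / (pi * 0.0054^2)
q''' = 5.3597e+06 W/m^3

5.3597e+06


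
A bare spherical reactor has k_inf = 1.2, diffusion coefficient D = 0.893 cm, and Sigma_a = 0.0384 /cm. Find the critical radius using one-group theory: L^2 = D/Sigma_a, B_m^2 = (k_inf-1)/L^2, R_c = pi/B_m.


L^2 = D / Sigma_a = 0.893 / 0.0384 = 23.25521 cm^2
B_m^2 = (k_inf - 1) / L^2 = (1.2 - 1) / 23.25521 = 0.008600223 /cm^2
For a bare sphere: B_g = pi/R, so R_c = pi / sqrt(B_m^2)
R_c = pi / sqrt(0.008600223) = 33.876 cm

33.876


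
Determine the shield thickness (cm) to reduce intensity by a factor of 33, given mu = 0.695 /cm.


x = ln(factor) / mu
x = ln(33) / 0.695
x = 5.0309 cm

5.0309


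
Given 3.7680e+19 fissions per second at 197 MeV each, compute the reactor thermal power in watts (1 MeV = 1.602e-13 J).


P = fission_rate * E_MeV * 1.602e-13
P = 3.7680e+19 * 197 * 1.602e-13
P = 1.1892e+09 W

1.1892e+09


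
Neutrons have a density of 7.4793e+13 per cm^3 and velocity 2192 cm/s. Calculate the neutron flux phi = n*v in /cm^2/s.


phi = n * v
phi = 7.4793e+13 * 2192
phi = 1.6395e+17 /cm^2/s

1.6395e+17


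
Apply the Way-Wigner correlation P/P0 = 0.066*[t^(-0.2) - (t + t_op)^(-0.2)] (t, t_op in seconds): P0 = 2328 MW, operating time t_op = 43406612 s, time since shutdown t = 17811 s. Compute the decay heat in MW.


P/P0 = 0.066 * [t^(-0.2) - (t + t_op)^(-0.2)]
P/P0 = 0.066 * [17811^(-0.2) - (17811 + 43406612)^(-0.2)]
P/P0 = 0.066 * [0.1412090 - 0.02967927] = 0.007360962
P = 2328 * 0.007360962 = 17.136 MW

17.136


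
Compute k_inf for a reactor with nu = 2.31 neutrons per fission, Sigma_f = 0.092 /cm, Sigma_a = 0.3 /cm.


k_inf = nu * Sigma_f / Sigma_a
k_inf = 2.31 * 0.092 / 0.3
k_inf = 0.70840

0.70840


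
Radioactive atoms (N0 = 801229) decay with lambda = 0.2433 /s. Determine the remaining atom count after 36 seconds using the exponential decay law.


N = N0 * exp(-lambda * t)
N = 801229 * exp(-0.2433 * 36)
N = 125.85

125.85


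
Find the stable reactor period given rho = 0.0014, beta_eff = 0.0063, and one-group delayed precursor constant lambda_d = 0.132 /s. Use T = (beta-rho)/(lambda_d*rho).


T = (beta - rho) / (lambda_d * rho)
T = (0.0063 - 0.0014) / (0.132 * 0.0014)
T = 26.515 s

26.515


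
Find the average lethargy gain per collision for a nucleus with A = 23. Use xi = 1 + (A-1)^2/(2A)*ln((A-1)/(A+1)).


xi = 1 + (A-1)^2/(2A) * ln((A-1)/(A+1))
xi = 1 + (23-1)^2/(2*23) * ln((23-1)/(23 +1))
xi = 0.084489

0.084489


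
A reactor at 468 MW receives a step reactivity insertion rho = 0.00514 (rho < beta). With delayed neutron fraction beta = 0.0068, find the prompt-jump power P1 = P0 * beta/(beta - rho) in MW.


P1/P0 = beta / (beta - rho)
P1/P0 = 0.0068 / (0.0068 - 0.00514) = 4.096386
P1 = 468 * 4.096386 = 1917.1 MW

1917.1


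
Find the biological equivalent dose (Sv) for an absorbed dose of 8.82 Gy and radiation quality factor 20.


H = D * Q
H = 8.82 * 20
H = 176.40 Sv

176.40


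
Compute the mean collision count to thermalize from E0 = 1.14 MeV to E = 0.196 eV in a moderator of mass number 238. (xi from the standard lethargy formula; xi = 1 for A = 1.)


xi = 1 + (A-1)^2/(2A)*ln((A-1)/(A+1)) = 0.008379872 (for A = 238)
n = ln(E0/E) / xi
n = ln(1.14e6 / 0.196) / 0.008379872
n = ln(5.816327e+06) / 0.008379872 = 1858.8

1858.8


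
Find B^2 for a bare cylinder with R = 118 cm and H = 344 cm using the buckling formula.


B^2 = (2.405/R)^2 + (pi/H)^2
B^2 = (2.405/118)^2 + (pi/344)^2
B^2 = 4.9880e-04 /cm^2

4.9880e-04


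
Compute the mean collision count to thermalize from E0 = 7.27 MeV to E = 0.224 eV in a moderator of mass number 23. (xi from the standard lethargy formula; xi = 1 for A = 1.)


xi = 1 + (A-1)^2/(2A)*ln((A-1)/(A+1)) = 0.08448899 (for A = 23)
n = ln(E0/E) / xi
n = ln(7.27e6 / 0.224) / 0.08448899
n = ln(3.245536e+07) / 0.08448899 = 204.71

204.71


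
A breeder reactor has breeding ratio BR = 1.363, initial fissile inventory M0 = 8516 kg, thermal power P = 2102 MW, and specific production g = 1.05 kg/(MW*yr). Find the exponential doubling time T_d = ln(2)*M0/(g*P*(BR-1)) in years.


Breeding gain G = BR - 1 = 1.363 - 1 = 0.363
Fissile production rate = g * P * G = 1.05 * 2102 * 0.363 = 801.1773 kg/yr
T_d = ln(2) * M0 / (g * P * G)
T_d = ln(2) * 8516 / 801.1773 = 7.3677 yr

7.3677


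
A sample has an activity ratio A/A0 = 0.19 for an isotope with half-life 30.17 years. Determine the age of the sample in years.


lambda = ln(2) / t_half = ln(2) / 30.17 = 0.02297472 /yr
t = -ln(A/A0) / lambda
t = -ln(0.19) / 0.02297472
t = 72.285 yr

72.285


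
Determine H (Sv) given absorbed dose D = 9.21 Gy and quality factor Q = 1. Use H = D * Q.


H = D * Q
H = 9.21 * 1
H = 9.2100 Sv

9.2100


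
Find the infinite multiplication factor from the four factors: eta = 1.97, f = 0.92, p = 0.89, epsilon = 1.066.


k_inf = eta * f * p * epsilon
k_inf = 1.97 * 0.92 * 0.89 * 1.066
k_inf = 1.7195

1.7195


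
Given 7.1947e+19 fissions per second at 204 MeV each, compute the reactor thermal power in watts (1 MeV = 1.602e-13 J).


P = fission_rate * E_MeV * 1.602e-13
P = 7.1947e+19 * 204 * 1.602e-13
P = 2.3513e+09 W

2.3513e+09


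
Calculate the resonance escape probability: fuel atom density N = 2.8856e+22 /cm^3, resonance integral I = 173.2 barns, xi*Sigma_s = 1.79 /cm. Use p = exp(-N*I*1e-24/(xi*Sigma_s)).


p = exp(-N * I * 1e-24 / (xi*Sigma_s))
p = exp(-2.8856e+22 * 173.2 * 1e-24 / 1.79)
p = 0.061292

0.061292


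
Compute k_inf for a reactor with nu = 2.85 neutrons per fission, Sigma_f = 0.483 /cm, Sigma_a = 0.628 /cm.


k_inf = nu * Sigma_f / Sigma_a
k_inf = 2.85 * 0.483 / 0.628
k_inf = 2.1920

2.1920


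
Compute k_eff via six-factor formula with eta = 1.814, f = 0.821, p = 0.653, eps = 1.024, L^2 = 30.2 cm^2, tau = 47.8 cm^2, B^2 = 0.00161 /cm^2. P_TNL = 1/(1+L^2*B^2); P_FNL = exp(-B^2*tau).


k_inf = eta*f*p*eps = 1.814*0.821*0.653*1.024 = 0.9958492
P_TNL = 1/(1 + L^2*B^2) = 1/(1 + 30.2*0.00161) = 0.9536325
P_FNL = exp(-B^2*tau) = exp(-0.00161*47.8) = 0.9259287
k_eff = k_inf * P_TNL * P_FNL = 0.9958492 * 0.9536325 * 0.9259287
k_eff = 0.87933

0.87933


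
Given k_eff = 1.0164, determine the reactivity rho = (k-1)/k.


rho = (k_eff - 1) / k_eff
rho = (1.0164 - 1) / 1.0164
rho = 0.016135

0.016135


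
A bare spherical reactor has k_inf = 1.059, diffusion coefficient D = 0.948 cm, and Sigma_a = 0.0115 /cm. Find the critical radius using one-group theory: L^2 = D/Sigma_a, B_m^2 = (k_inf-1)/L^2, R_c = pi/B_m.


L^2 = D / Sigma_a = 0.948 / 0.0115 = 82.43478 cm^2
B_m^2 = (k_inf - 1) / L^2 = (1.059 - 1) / 82.43478 = 7.157173e-04 /cm^2
For a bare sphere: B_g = pi/R, so R_c = pi / sqrt(B_m^2)
R_c = pi / sqrt(7.157173e-04) = 117.43 cm

117.43


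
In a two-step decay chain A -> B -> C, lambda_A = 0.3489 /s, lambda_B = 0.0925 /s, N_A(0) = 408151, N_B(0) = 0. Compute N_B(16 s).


N_B(t) = lambda_A * N_A0 / (lambda_B - lambda_A) * [exp(-lambda_A*t) - exp(-lambda_B*t)]
exp(-0.3489*16) = 0.003763522; exp(-0.0925*16) = 0.2276377
N_B = 0.3489 * 408151 / (0.0925 - 0.3489) * (0.003763522 - 0.2276377)
N_B = 124339

124339


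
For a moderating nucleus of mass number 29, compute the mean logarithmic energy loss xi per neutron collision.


xi = 1 + (A-1)^2/(2A) * ln((A-1)/(A+1))
xi = 1 + (29-1)^2/(2*29) * ln((29-1)/(29 +1))
xi = 0.067407

0.067407


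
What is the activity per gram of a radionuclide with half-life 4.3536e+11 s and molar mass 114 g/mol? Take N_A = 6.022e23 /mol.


lambda = ln(2) / t_half = ln(2) / 4.3536e+11 = 1.592124e-12 /s
SA = lambda * N_A / M
SA = 1.592124e-12 * 6.022e23 / 114
SA = 8.4103e+09 Bq/g

8.4103e+09


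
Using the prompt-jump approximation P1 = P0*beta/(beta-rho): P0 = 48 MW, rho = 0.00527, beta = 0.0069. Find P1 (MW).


P1/P0 = beta / (beta - rho)
P1/P0 = 0.0069 / (0.0069 - 0.00527) = 4.233129
P1 = 48 * 4.233129 = 203.19 MW

203.19


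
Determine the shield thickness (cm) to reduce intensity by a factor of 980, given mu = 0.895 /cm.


x = ln(factor) / mu
x = ln(980) / 0.895
x = 7.6956 cm

7.6956


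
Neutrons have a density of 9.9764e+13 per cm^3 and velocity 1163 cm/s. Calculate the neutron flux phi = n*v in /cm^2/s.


phi = n * v
phi = 9.9764e+13 * 1163
phi = 1.1603e+17 /cm^2/s

1.1603e+17


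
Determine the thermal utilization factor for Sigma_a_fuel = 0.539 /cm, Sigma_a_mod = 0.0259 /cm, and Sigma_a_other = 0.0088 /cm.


f = Sigma_a_fuel / (Sigma_a_fuel + Sigma_a_mod + Sigma_a_other)
f = 0.539 / (0.539 + 0.0259 + 0.0088)
f = 0.93952

0.93952


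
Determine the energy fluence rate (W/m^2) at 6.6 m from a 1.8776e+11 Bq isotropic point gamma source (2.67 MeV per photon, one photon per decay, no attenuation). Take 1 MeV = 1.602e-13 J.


psi = A * E * 1.602e-13 / (4*pi*r^2)
psi = 1.8776e+11 * 2.67 * 1.602e-13 / (4*pi*6.6^2)
psi = 1.4672e-04 W/m^2

1.4672e-04


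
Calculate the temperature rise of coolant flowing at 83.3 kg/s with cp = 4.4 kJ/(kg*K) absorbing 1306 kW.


dT = Q / (m_dot * cp)
dT = 1306 / (83.3 * 4.4)
dT = 3.5632 C

3.5632


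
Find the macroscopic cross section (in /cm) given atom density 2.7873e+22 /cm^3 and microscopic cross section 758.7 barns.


Sigma = N * sigma_barns * 1e-24
Sigma = 2.7873e+22 * 758.7 * 1e-24
Sigma = 21.147 /cm

21.147


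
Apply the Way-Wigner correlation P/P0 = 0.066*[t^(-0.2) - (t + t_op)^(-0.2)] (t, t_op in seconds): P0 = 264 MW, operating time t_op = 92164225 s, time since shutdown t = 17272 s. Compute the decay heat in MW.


P/P0 = 0.066 * [t^(-0.2) - (t + t_op)^(-0.2)]
P/P0 = 0.066 * [17272^(-0.2) - (17272 + 92164225)^(-0.2)]
P/P0 = 0.066 * [0.1420795 - 0.02553120] = 0.007692188
P = 264 * 0.007692188 = 2.0307 MW

2.0307


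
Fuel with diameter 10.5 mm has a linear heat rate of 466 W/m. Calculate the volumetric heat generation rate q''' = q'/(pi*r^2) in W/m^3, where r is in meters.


r = D / 2 / 1000 = 10.5 / 2 / 1000 = 0.00525 m
q''' = q' / (pi * r^2)
q''' = 466 / (pi * 0.00525^2)
q''' = 5.3817e+06 W/m^3

5.3817e+06


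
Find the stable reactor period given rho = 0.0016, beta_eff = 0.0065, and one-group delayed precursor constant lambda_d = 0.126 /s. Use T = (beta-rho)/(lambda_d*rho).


T = (beta - rho) / (lambda_d * rho)
T = (0.0065 - 0.0016) / (0.126 * 0.0016)
T = 24.306 s

24.306


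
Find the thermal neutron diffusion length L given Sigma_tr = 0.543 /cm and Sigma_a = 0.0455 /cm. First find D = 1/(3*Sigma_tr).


D = 1 / (3 * Sigma_tr) = 1 / (3 * 0.543) = 0.6138735 cm
L = sqrt(D / Sigma_a)
L = sqrt(0.6138735 / 0.0455)
L = 3.6731 cm

3.6731


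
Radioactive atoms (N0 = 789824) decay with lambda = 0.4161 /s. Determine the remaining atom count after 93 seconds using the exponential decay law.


N = N0 * exp(-lambda * t)
N = 789824 * exp(-0.4161 * 93)
N = 1.2345e-11

1.2345e-11


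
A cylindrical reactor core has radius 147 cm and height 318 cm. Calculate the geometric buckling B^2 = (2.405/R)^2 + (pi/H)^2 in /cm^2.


B^2 = (2.405/R)^2 + (pi/H)^2
B^2 = (2.405/147)^2 + (pi/318)^2
B^2 = 3.6527e-04 /cm^2

3.6527e-04
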